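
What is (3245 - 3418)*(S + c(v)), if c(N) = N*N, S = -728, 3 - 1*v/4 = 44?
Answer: -4527064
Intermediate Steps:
v = -164 (v = 12 - 4*44 = 12 - 176 = -164)
c(N) = N²
(3245 - 3418)*(S + c(v)) = (3245 - 3418)*(-728 + (-164)²) = -173*(-728 + 26896) = -173*26168 = -4527064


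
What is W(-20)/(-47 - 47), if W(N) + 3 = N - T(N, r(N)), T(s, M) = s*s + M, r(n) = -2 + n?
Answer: 401/94 ≈ 4.2660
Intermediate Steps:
T(s, M) = M + s**2 (T(s, M) = s**2 + M = M + s**2)
W(N) = -1 - N**2 (W(N) = -3 + (N - ((-2 + N) + N**2)) = -3 + (N - (-2 + N + N**2)) = -3 + (N + (2 - N - N**2)) = -3 + (2 - N**2) = -1 - N**2)
W(-20)/(-47 - 47) = (-1 - 1*(-20)**2)/(-47 - 47) = (-1 - 1*400)/(-94) = (-1 - 400)*(-1/94) = -401*(-1/94) = 401/94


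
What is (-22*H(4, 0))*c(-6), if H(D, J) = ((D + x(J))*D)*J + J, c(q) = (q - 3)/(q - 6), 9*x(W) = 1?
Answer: 0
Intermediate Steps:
x(W) = ⅑ (x(W) = (⅑)*1 = ⅑)
c(q) = (-3 + q)/(-6 + q)
H(D, J) = J + D*J*(⅑ + D) (H(D, J) = ((D + ⅑)*D)*J + J = ((⅑ + D)*D)*J + J = (D*(⅑ + D))*J + J = D*J*(⅑ + D) + J = J + D*J*(⅑ + D))
(-22*H(4, 0))*c(-6) = (-22*0*(9 + 4 + 9*4²)/9)*((-3 - 6)/(-6 - 6)) = (-22*0*(9 + 4 + 9*16)/9)*(-9/(-12)) = (-22*0*(9 + 4 + 144)/9)*(-1/12*(-9)) = -22*0*157/9*(¾) = -22*0*(¾) = 0*(¾) = 0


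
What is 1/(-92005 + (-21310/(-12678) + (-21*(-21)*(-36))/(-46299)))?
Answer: -97829787/9000631568332 ≈ -1.0869e-5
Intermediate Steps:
1/(-92005 + (-21310/(-12678) + (-21*(-21)*(-36))/(-46299))) = 1/(-92005 + (-21310*(-1/12678) + (441*(-36))*(-1/46299))) = 1/(-92005 + (10655/6339 - 15876*(-1/46299))) = 1/(-92005 + (10655/6339 + 5292/15433)) = 1/(-92005 + 197984603/97829787) = 1/(-9000631568332/97829787) = -97829787/9000631568332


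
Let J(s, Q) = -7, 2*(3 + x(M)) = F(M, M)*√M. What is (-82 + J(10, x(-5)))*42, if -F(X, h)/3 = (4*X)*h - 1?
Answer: -3738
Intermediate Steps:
F(X, h) = 3 - 12*X*h (F(X, h) = -3*((4*X)*h - 1) = -3*(4*X*h - 1) = -3*(-1 + 4*X*h) = 3 - 12*X*h)
x(M) = -3 + √M*(3 - 12*M²)/2 (x(M) = -3 + ((3 - 12*M*M)*√M)/2 = -3 + ((3 - 12*M²)*√M)/2 = -3 + (√M*(3 - 12*M²))/2 = -3 + √M*(3 - 12*M²)/2)
(-82 + J(10, x(-5)))*42 = (-82 - 7)*42 = -89*42 = -3738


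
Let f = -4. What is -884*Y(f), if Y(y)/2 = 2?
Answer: -3536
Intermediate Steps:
Y(y) = 4 (Y(y) = 2*2 = 4)
-884*Y(f) = -884*4 = -3536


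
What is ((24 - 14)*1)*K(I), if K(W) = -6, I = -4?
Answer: -60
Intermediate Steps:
((24 - 14)*1)*K(I) = ((24 - 14)*1)*(-6) = (10*1)*(-6) = 10*(-6) = -60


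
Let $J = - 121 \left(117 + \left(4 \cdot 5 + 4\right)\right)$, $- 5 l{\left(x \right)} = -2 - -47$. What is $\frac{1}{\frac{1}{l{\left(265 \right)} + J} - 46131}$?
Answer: $- \frac{17070}{787456171} \approx -2.1677 \cdot 10^{-5}$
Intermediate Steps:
$l{\left(x \right)} = -9$ ($l{\left(x \right)} = - \frac{-2 - -47}{5} = - \frac{-2 + 47}{5} = \left(- \frac{1}{5}\right) 45 = -9$)
$J = -17061$ ($J = - 121 \left(117 + \left(20 + 4\right)\right) = - 121 \left(117 + 24\right) = \left(-121\right) 141 = -17061$)
$\frac{1}{\frac{1}{l{\left(265 \right)} + J} - 46131} = \frac{1}{\frac{1}{-9 - 17061} - 46131} = \frac{1}{\frac{1}{-17070} - 46131} = \frac{1}{- \frac{1}{17070} - 46131} = \frac{1}{- \frac{787456171}{17070}} = - \frac{17070}{787456171}$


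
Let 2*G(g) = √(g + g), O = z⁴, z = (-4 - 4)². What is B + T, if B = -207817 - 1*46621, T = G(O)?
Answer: -254438 + 2048*√2 ≈ -2.5154e+5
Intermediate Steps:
z = 64 (z = (-8)² = 64)
O = 16777216 (O = 64⁴ = 16777216)
G(g) = √2*√g/2 (G(g) = √(g + g)/2 = √(2*g)/2 = (√2*√g)/2 = √2*√g/2)
T = 2048*√2 (T = √2*√16777216/2 = (½)*√2*4096 = 2048*√2 ≈ 2896.3)
B = -254438 (B = -207817 - 46621 = -254438)
B + T = -254438 + 2048*√2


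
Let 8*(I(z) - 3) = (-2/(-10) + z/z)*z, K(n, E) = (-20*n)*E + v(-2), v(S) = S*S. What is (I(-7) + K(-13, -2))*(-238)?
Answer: 1223439/10 ≈ 1.2234e+5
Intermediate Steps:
v(S) = S²
K(n, E) = 4 - 20*E*n (K(n, E) = (-20*n)*E + (-2)² = -20*E*n + 4 = 4 - 20*E*n)
I(z) = 3 + 3*z/20 (I(z) = 3 + ((-2/(-10) + z/z)*z)/8 = 3 + ((-2*(-⅒) + 1)*z)/8 = 3 + ((⅕ + 1)*z)/8 = 3 + (6*z/5)/8 = 3 + 3*z/20)
(I(-7) + K(-13, -2))*(-238) = ((3 + (3/20)*(-7)) + (4 - 20*(-2)*(-13)))*(-238) = ((3 - 21/20) + (4 - 520))*(-238) = (39/20 - 516)*(-238) = -10281/20*(-238) = 1223439/10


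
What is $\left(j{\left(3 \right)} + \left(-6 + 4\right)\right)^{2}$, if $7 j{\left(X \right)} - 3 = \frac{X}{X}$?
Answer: $\frac{100}{49} \approx 2.0408$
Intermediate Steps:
$j{\left(X \right)} = \frac{4}{7}$ ($j{\left(X \right)} = \frac{3}{7} + \frac{X \frac{1}{X}}{7} = \frac{3}{7} + \frac{1}{7} \cdot 1 = \frac{3}{7} + \frac{1}{7} = \frac{4}{7}$)
$\left(j{\left(3 \right)} + \left(-6 + 4\right)\right)^{2} = \left(\frac{4}{7} + \left(-6 + 4\right)\right)^{2} = \left(\frac{4}{7} - 2\right)^{2} = \left(- \frac{10}{7}\right)^{2} = \frac{100}{49}$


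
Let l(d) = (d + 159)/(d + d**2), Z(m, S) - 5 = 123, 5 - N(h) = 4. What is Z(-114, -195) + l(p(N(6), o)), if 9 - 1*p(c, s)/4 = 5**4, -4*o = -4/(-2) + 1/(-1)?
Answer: 776808191/6068832 ≈ 128.00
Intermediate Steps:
N(h) = 1 (N(h) = 5 - 1*4 = 5 - 4 = 1)
Z(m, S) = 128 (Z(m, S) = 5 + 123 = 128)
o = -1/4 (o = -(-4/(-2) + 1/(-1))/4 = -(-4*(-1/2) + 1*(-1))/4 = -(2 - 1)/4 = -1/4*1 = -1/4 ≈ -0.25000)
p(c, s) = -2464 (p(c, s) = 36 - 4*5**4 = 36 - 4*625 = 36 - 2500 = -2464)
l(d) = (159 + d)/(d + d**2)
Z(-114, -195) + l(p(N(6), o)) = 128 + (159 - 2464)/((-2464)*(1 - 2464)) = 128 - 1/2464*(-2305)/(-2463) = 128 - 1/2464*(-1/2463)*(-2305) = 128 - 2305/6068832 = 776808191/6068832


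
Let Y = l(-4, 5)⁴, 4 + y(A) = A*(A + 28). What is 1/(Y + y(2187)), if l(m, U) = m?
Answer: 1/4844457 ≈ 2.0642e-7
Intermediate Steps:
y(A) = -4 + A*(28 + A) (y(A) = -4 + A*(A + 28) = -4 + A*(28 + A))
Y = 256 (Y = (-4)⁴ = 256)
1/(Y + y(2187)) = 1/(256 + (-4 + 2187² + 28*2187)) = 1/(256 + (-4 + 4782969 + 61236)) = 1/(256 + 4844201) = 1/4844457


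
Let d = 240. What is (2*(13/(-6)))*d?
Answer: -1040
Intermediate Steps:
(2*(13/(-6)))*d = (2*(13/(-6)))*240 = (2*(13*(-⅙)))*240 = (2*(-13/6))*240 = -13/3*240 = -1040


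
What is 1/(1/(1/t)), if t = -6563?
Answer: -1/6563 ≈ -0.00015237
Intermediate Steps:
1/(1/(1/t)) = 1/(1/(1/(-6563))) = 1/(1/(-1/6563)) = 1/(-6563) = -1/6563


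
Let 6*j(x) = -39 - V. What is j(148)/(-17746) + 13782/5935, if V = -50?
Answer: 1467386947/631935060 ≈ 2.3221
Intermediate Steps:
j(x) = 11/6 (j(x) = (-39 - 1*(-50))/6 = (-39 + 50)/6 = (⅙)*11 = 11/6)
j(148)/(-17746) + 13782/5935 = (11/6)/(-17746) + 13782/5935 = (11/6)*(-1/17746) + 13782*(1/5935) = -11/106476 + 13782/5935 = 1467386947/631935060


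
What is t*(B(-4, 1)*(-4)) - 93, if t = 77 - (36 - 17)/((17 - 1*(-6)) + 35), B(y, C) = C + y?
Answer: 23985/29 ≈ 827.07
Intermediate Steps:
t = 4447/58 (t = 77 - 19/((17 + 6) + 35) = 77 - 19/(23 + 35) = 77 - 19/58 = 4447/58 ≈ 76.672)
t*(B(-4, 1)*(-4)) - 93 = 4447*((1 - 4)*(-4))/58 - 93 = 4447*(-3*(-4))/58 - 93 = (4447/58)*12 - 93 = 26682/29 - 93 = 23985/29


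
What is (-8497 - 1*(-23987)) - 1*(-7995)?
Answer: 23485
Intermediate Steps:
(-8497 - 1*(-23987)) - 1*(-7995) = (-8497 + 23987) + 7995 = 15490 + 7995 = 23485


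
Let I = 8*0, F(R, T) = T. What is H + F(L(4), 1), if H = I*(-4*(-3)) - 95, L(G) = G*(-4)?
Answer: -94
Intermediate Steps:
L(G) = -4*G
I = 0
H = -95 (H = 0*(-4*(-3)) - 95 = 0*12 - 95 = 0 - 95 = -95)
H + F(L(4), 1) = -95 + 1 = -94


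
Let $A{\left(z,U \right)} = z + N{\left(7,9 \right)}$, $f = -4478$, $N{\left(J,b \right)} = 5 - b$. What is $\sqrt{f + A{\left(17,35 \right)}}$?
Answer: $i \sqrt{4465} \approx 66.821 i$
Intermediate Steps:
$A{\left(z,U \right)} = -4 + z$ ($A{\left(z,U \right)} = z + \left(5 - 9\right) = z - 4 = -4 + z$)
$\sqrt{f + A{\left(17,35 \right)}} = \sqrt{-4478 + \left(-4 + 17\right)} = \sqrt{-4478 + 13} = \sqrt{-4465} = i \sqrt{4465}$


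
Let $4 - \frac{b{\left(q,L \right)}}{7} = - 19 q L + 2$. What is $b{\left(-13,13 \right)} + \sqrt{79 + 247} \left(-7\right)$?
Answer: $-22463 - 7 \sqrt{326} \approx -22589.0$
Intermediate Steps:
$b{\left(q,L \right)} = 14 + 133 L q$ ($b{\left(q,L \right)} = 28 - 7 \left(- 19 q L + 2\right) = 28 - 7 \left(- 19 L q + 2\right) = 28 - 7 \left(2 - 19 L q\right) = 28 + \left(-14 + 133 L q\right) = 14 + 133 L q$)
$b{\left(-13,13 \right)} + \sqrt{79 + 247} \left(-7\right) = \left(14 + 133 \cdot 13 \left(-13\right)\right) + \sqrt{79 + 247} \left(-7\right) = \left(14 - 22477\right) + \sqrt{326} \left(-7\right) = -22463 - 7 \sqrt{326}$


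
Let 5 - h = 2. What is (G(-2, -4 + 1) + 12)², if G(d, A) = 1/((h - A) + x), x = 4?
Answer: 14641/100 ≈ 146.41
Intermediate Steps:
h = 3 (h = 5 - 1*2 = 5 - 2 = 3)
G(d, A) = 1/(7 - A) (G(d, A) = 1/((3 - A) + 4) = 1/(7 - A))
(G(-2, -4 + 1) + 12)² = (1/(7 - (-4 + 1)) + 12)² = (1/(7 - 1*(-3)) + 12)² = (1/(7 + 3) + 12)² = (1/10 + 12)² = (⅒ + 12)² = (121/10)² = 14641/100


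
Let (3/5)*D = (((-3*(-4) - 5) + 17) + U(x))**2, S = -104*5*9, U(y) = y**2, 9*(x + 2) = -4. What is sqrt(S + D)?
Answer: 2*I*sqrt(46980390)/243 ≈ 56.413*I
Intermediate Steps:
x = -22/9 (x = -2 + (1/9)*(-4) = -2 - 4/9 = -22/9 ≈ -2.4444)
S = -4680 (S = -520*9 = -4680)
D = 29475920/19683 (D = 5*(((-3*(-4) - 5) + 17) + (-22/9)**2)**2/3 = 5*(((12 - 5) + 17) + 484/81)**2/3 = 5*((7 + 17) + 484/81)**2/3 = 5*(24 + 484/81)**2/3 = 5*(2428/81)**2/3 = (5/3)*(5895184/6561) = 29475920/19683 ≈ 1497.5)
sqrt(S + D) = sqrt(-4680 + 29475920/19683) = sqrt(-62640520/19683) = 2*I*sqrt(46980390)/243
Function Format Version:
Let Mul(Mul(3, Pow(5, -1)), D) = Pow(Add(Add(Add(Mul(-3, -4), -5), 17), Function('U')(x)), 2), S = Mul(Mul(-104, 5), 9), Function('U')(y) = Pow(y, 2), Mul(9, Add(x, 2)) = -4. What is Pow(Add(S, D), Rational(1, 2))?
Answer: Mul(Rational(2, 243), I, Pow(46980390, Rational(1, 2))) ≈ Mul(56.413, I)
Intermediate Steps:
x = Rational(-22, 9) (x = Add(-2, Mul(Rational(1, 9), -4)) = Add(-2, Rational(-4, 9)) = Rational(-22, 9) ≈ -2.4444)
S = -4680 (S = Mul(-520, 9) = -4680)
D = Rational(29475920, 19683) (D = Mul(Rational(5, 3), Pow(Add(Add(Add(Mul(-3, -4), -5), 17), Pow(Rational(-22, 9), 2)), 2)) = Mul(Rational(5, 3), Pow(Add(Add(Add(12, -5), 17), Rational(484, 81)), 2)) = Mul(Rational(5, 3), Pow(Add(Add(7, 17), Rational(484, 81)), 2)) = Mul(Rational(5, 3), Pow(Add(24, Rational(484, 81)), 2)) = Mul(Rational(5, 3), Pow(Rational(2428, 81), 2)) = Mul(Rational(5, 3), Rational(5895184, 6561)) = Rational(29475920, 19683) ≈ 1497.5)
Pow(Add(S, D), Rational(1, 2)) = Pow(Add(-4680, Rational(29475920, 19683)), Rational(1, 2)) = Pow(Rational(-62640520, 19683), Rational(1, 2)) = Mul(Rational(2, 243), I, Pow(46980390, Rational(1, 2)))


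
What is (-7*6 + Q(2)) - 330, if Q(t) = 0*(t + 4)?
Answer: -372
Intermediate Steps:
Q(t) = 0 (Q(t) = 0*(4 + t) = 0)
(-7*6 + Q(2)) - 330 = (-7*6 + 0) - 330 = (-42 + 0) - 330 = -42 - 330 = -372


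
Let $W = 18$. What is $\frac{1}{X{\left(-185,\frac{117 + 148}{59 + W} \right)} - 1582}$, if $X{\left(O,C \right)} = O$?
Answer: $- \frac{1}{1767} \approx -0.00056593$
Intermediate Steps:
$\frac{1}{X{\left(-185,\frac{117 + 148}{59 + W} \right)} - 1582} = \frac{1}{-185 - 1582} = \frac{1}{-1767} = - \frac{1}{1767}$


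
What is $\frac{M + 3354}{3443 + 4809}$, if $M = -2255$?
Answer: $\frac{1099}{8252} \approx 0.13318$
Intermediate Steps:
$\frac{M + 3354}{3443 + 4809} = \frac{-2255 + 3354}{3443 + 4809} = \frac{1099}{8252}$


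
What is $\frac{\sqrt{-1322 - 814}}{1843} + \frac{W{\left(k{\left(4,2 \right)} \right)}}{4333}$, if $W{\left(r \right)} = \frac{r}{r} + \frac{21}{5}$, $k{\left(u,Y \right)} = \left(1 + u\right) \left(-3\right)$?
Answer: $\frac{26}{21665} + \frac{2 i \sqrt{534}}{1843} \approx 0.0012001 + 0.025077 i$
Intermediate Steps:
$k{\left(u,Y \right)} = -3 - 3 u$
$W{\left(r \right)} = \frac{26}{5}$ ($W{\left(r \right)} = 1 + 21 \cdot \frac{1}{5} = 1 + \frac{21}{5} = \frac{26}{5}$)
$\frac{\sqrt{-1322 - 814}}{1843} + \frac{W{\left(k{\left(4,2 \right)} \right)}}{4333} = \frac{\sqrt{-1322 - 814}}{1843} + \frac{26}{5 \cdot 4333} = \sqrt{-2136} \cdot \frac{1}{1843} + \frac{26}{5} \cdot \frac{1}{4333} = 2 i \sqrt{534} \cdot \frac{1}{1843} + \frac{26}{21665} = \frac{2 i \sqrt{534}}{1843} + \frac{26}{21665} = \frac{26}{21665} + \frac{2 i \sqrt{534}}{1843}$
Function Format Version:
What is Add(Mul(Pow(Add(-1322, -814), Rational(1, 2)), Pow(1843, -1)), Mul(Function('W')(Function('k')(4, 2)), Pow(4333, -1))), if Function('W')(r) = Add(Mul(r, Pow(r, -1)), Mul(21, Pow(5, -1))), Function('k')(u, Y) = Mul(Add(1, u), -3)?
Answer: Add(Rational(26, 21665), Mul(Rational(2, 1843), I, Pow(534, Rational(1, 2)))) ≈ Add(0.0012001, Mul(0.025077, I))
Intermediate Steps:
Function('k')(u, Y) = Add(-3, Mul(-3, u))
Function('W')(r) = Rational(26, 5) (Function('W')(r) = Add(1, Mul(21, Rational(1, 5))) = Add(1, Rational(21, 5)) = Rational(26, 5))
Add(Mul(Pow(Add(-1322, -814), Rational(1, 2)), Pow(1843, -1)), Mul(Function('W')(Function('k')(4, 2)), Pow(4333, -1))) = Add(Mul(Pow(Add(-1322, -814), Rational(1, 2)), Pow(1843, -1)), Mul(Rational(26, 5), Pow(4333, -1))) = Add(Mul(Pow(-2136, Rational(1, 2)), Rational(1, 1843)), Mul(Rational(26, 5), Rational(1, 4333))) = Add(Mul(Mul(2, I, Pow(534, Rational(1, 2))), Rational(1, 1843)), Rational(26, 21665)) = Add(Mul(Rational(2, 1843), I, Pow(534, Rational(1, 2))), Rational(26, 21665)) = Add(Rational(26, 21665), Mul(Rational(2, 1843), I, Pow(534, Rational(1, 2))))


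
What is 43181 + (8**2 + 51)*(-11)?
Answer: 41916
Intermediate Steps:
43181 + (8**2 + 51)*(-11) = 43181 + (64 + 51)*(-11) = 43181 + 115*(-11) = 43181 - 1265 = 41916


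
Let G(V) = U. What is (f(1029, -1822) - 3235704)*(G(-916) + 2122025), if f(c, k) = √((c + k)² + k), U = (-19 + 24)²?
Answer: -6866325673200 + 2122050*√627027 ≈ -6.8646e+12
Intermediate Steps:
U = 25 (U = 5² = 25)
f(c, k) = √(k + (c + k)²)
G(V) = 25
(f(1029, -1822) - 3235704)*(G(-916) + 2122025) = (√(-1822 + (1029 - 1822)²) - 3235704)*(25 + 2122025) = (√(-1822 + (-793)²) - 3235704)*2122050 = (√(-1822 + 628849) - 3235704)*2122050 = (√627027 - 3235704)*2122050 = (-3235704 + √627027)*2122050 = -6866325673200 + 2122050*√627027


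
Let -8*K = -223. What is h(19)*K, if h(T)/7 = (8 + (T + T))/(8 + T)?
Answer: 35903/108 ≈ 332.44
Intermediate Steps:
h(T) = 7*(8 + 2*T)/(8 + T) (h(T) = 7*((8 + (T + T))/(8 + T)) = 7*((8 + 2*T)/(8 + T)) = 7*(8 + 2*T)/(8 + T))
K = 223/8 (K = -1/8*(-223) = 223/8 ≈ 27.875)
h(19)*K = (14*(4 + 19)/(8 + 19))*(223/8) = (14*23/27)*(223/8) = (14*(1/27)*23)*(223/8) = (322/27)*(223/8) = 35903/108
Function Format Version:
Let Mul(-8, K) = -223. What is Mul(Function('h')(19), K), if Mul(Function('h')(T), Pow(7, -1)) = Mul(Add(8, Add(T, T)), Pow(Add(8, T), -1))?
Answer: Rational(35903, 108) ≈ 332.44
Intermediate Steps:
Function('h')(T) = Mul(7, Pow(Add(8, T), -1), Add(8, Mul(2, T))) (Function('h')(T) = Mul(7, Mul(Add(8, Add(T, T)), Pow(Add(8, T), -1))) = Mul(7, Mul(Add(8, Mul(2, T)), Pow(Add(8, T), -1))) = Mul(7, Mul(Pow(Add(8, T), -1), Add(8, Mul(2, T)))) = Mul(7, Pow(Add(8, T), -1), Add(8, Mul(2, T))))
K = Rational(223, 8) (K = Mul(Rational(-1, 8), -223) = Rational(223, 8) ≈ 27.875)
Mul(Function('h')(19), K) = Mul(Mul(14, Pow(Add(8, 19), -1), Add(4, 19)), Rational(223, 8)) = Mul(Mul(14, Pow(27, -1), 23), Rational(223, 8)) = Mul(Mul(14, Rational(1, 27), 23), Rational(223, 8)) = Mul(Rational(322, 27), Rational(223, 8)) = Rational(35903, 108)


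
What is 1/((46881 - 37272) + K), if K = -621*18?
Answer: -1/1569 ≈ -0.00063735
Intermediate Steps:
K = -11178
1/((46881 - 37272) + K) = 1/((46881 - 37272) - 11178) = 1/(9609 - 11178) = 1/(-1569) = -1/1569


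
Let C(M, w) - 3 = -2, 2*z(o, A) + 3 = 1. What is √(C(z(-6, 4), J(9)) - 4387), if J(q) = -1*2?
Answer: I*√4386 ≈ 66.227*I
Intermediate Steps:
z(o, A) = -1 (z(o, A) = -3/2 + (½)*1 = -3/2 + ½ = -1)
J(q) = -2
C(M, w) = 1 (C(M, w) = 3 - 2 = 1)
√(C(z(-6, 4), J(9)) - 4387) = √(1 - 4387) = √(-4386) = I*√4386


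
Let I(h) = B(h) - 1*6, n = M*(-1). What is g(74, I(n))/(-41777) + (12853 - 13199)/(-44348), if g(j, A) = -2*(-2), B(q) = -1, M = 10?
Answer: 7138725/926363198 ≈ 0.0077062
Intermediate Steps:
n = -10 (n = 10*(-1) = -10)
I(h) = -7 (I(h) = -1 - 1*6 = -1 - 6 = -7)
g(j, A) = 4
g(74, I(n))/(-41777) + (12853 - 13199)/(-44348) = 4/(-41777) + (12853 - 13199)/(-44348) = 4*(-1/41777) - 346*(-1/44348) = -4/41777 + 173/22174 = 7138725/926363198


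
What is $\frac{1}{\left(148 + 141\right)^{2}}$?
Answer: $\frac{1}{83521} \approx 1.1973 \cdot 10^{-5}$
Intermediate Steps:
$\frac{1}{\left(148 + 141\right)^{2}} = \frac{1}{289^{2}} = \frac{1}{83521}$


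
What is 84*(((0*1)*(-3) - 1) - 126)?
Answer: -10668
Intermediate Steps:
84*(((0*1)*(-3) - 1) - 126) = 84*((0*(-3) - 1) - 126) = 84*((0 - 1) - 126) = 84*(-1 - 126) = 84*(-127) = -10668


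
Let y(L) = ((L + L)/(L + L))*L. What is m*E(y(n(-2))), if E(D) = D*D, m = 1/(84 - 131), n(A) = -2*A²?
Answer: -64/47 ≈ -1.3617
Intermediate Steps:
y(L) = L (y(L) = ((2*L)/((2*L)))*L = ((2*L)*(1/(2*L)))*L = 1*L = L)
m = -1/47 (m = 1/(-47) = -1/47 ≈ -0.021277)
E(D) = D²
m*E(y(n(-2))) = -(-2*(-2)²)²/47 = -(-2*4)²/47 = -1/47*(-8)² = -1/47*64 = -64/47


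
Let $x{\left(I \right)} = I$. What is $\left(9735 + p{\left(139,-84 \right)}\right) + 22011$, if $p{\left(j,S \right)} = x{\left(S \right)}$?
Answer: $31662$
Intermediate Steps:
$p{\left(j,S \right)} = S$
$\left(9735 + p{\left(139,-84 \right)}\right) + 22011 = \left(9735 - 84\right) + 22011 = 9651 + 22011 = 31662$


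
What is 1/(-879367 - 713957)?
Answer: -1/1593324 ≈ -6.2762e-7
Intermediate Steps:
1/(-879367 - 713957) = 1/(-1593324) = -1/1593324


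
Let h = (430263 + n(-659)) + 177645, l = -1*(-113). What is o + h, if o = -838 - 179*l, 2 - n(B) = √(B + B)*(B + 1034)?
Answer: 586845 - 375*I*√1318 ≈ 5.8685e+5 - 13614.0*I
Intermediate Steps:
n(B) = 2 - √2*√B*(1034 + B) (n(B) = 2 - √(B + B)*(B + 1034) = 2 - √(2*B)*(1034 + B) = 2 - √2*√B*(1034 + B))
l = 113
h = 607910 - 375*I*√1318 (h = (430263 + (2 - √2*(-659)^(3/2) - 1034*√2*√(-659))) + 177645 = (430263 + (2 - √2*(-659*I*√659) - 1034*√2*I*√659)) + 177645 = (430263 + (2 + 659*I*√1318 - 1034*I*√1318)) + 177645 = (430263 + (2 - 375*I*√1318)) + 177645 = (430265 - 375*I*√1318) + 177645 = 607910 - 375*I*√1318 ≈ 6.0791e+5 - 13614.0*I)
o = -21065 (o = -838 - 179*113 = -838 - 20227 = -21065)
o + h = -21065 + (607910 - 375*I*√1318) = 586845 - 375*I*√1318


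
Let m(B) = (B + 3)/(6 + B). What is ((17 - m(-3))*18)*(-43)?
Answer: -13158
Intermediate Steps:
m(B) = (3 + B)/(6 + B)
((17 - m(-3))*18)*(-43) = ((17 - (3 - 3)/(6 - 3))*18)*(-43) = ((17 - 0/3)*18)*(-43) = ((17 - 1*0)*18)*(-43) = ((17 + 0)*18)*(-43) = (17*18)*(-43) = 306*(-43) = -13158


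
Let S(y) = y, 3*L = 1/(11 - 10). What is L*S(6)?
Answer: 2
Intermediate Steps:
L = ⅓ (L = 1/(3*(11 - 10)) = (⅓)/1 = (⅓)*1 = ⅓ ≈ 0.33333)
L*S(6) = (⅓)*6 = 2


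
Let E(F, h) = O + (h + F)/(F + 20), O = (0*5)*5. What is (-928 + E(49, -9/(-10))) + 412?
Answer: -355541/690 ≈ -515.28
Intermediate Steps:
O = 0 (O = 0*5 = 0)
E(F, h) = (F + h)/(20 + F) (E(F, h) = 0 + (h + F)/(F + 20) = 0 + (F + h)/(20 + F) = (F + h)/(20 + F))
(-928 + E(49, -9/(-10))) + 412 = (-928 + (49 - 9/(-10))/(20 + 49)) + 412 = (-928 + (49 - 9*(-⅒))/69) + 412 = (-928 + (49 + 9/10)/69) + 412 = (-928 + (1/69)*(499/10)) + 412 = (-928 + 499/690) + 412 = -639821/690 + 412 = -355541/690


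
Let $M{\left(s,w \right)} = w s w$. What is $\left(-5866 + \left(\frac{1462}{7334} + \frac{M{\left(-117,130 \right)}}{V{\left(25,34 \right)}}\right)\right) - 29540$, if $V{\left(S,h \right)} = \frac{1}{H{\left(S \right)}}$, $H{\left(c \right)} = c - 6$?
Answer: $- \frac{137894255971}{3667} \approx -3.7604 \cdot 10^{7}$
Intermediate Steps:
$H{\left(c \right)} = -6 + c$ ($H{\left(c \right)} = c - 6 = -6 + c$)
$V{\left(S,h \right)} = \frac{1}{-6 + S}$
$M{\left(s,w \right)} = s w^{2}$ ($M{\left(s,w \right)} = s w w = s w^{2}$)
$\left(-5866 + \left(\frac{1462}{7334} + \frac{M{\left(-117,130 \right)}}{V{\left(25,34 \right)}}\right)\right) - 29540 = \left(-5866 + \left(\frac{1462}{7334} + \frac{\left(-117\right) 130^{2}}{\frac{1}{-6 + 25}}\right)\right) - 29540 = \left(-5866 + \left(1462 \cdot \frac{1}{7334} + \frac{\left(-117\right) 16900}{\frac{1}{19}}\right)\right) - 29540 = \left(-5866 + \left(\frac{731}{3667} - 1977300 \frac{1}{\frac{1}{19}}\right)\right) - 29540 = \left(-5866 + \left(\frac{731}{3667} - 37568700\right)\right) - 29540 = \left(-5866 - \frac{137764422169}{3667}\right) - 29540 = - \frac{137785932791}{3667} - 29540 = - \frac{137894255971}{3667}$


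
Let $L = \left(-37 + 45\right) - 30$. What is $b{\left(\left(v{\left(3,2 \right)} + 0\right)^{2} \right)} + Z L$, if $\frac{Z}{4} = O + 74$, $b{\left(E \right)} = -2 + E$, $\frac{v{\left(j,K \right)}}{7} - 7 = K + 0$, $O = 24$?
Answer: $-4657$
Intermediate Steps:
$v{\left(j,K \right)} = 49 + 7 K$ ($v{\left(j,K \right)} = 49 + 7 \left(K + 0\right) = 49 + 7 K$)
$Z = 392$ ($Z = 4 \left(24 + 74\right) = 4 \cdot 98 = 392$)
$L = -22$ ($L = 8 - 30 = -22$)
$b{\left(\left(v{\left(3,2 \right)} + 0\right)^{2} \right)} + Z L = \left(-2 + \left(\left(49 + 7 \cdot 2\right) + 0\right)^{2}\right) + 392 \left(-22\right) = \left(-2 + \left(\left(49 + 14\right) + 0\right)^{2}\right) - 8624 = \left(-2 + \left(63 + 0\right)^{2}\right) - 8624 = \left(-2 + 63^{2}\right) - 8624 = \left(-2 + 3969\right) - 8624 = 3967 - 8624 = -4657$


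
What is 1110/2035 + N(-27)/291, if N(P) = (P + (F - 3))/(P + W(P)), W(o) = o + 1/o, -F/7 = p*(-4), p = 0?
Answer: 852108/1556753 ≈ 0.54736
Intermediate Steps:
F = 0 (F = -0*(-4) = -7*0 = 0)
N(P) = (-3 + P)/(1/P + 2*P) (N(P) = (P + (0 - 3))/(P + (P + 1/P)) = (P - 3)/(1/P + 2*P) = (-3 + P)/(1/P + 2*P))
1110/2035 + N(-27)/291 = 1110/2035 - 27*(-3 - 27)/(1 + 2*(-27)²)/291 = 1110*(1/2035) - 27*(-30)/(1 + 2*729)*(1/291) = 6/11 - 27*(-30)/(1 + 1458)*(1/291) = 6/11 - 27*(-30)/1459*(1/291) = 6/11 - 27*1/1459*(-30)*(1/291) = 6/11 + (810/1459)*(1/291) = 6/11 + 270/141523 = 852108/1556753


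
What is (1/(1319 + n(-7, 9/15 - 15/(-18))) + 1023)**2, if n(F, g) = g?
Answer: 1642205031208641/1569189769 ≈ 1.0465e+6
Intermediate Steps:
(1/(1319 + n(-7, 9/15 - 15/(-18))) + 1023)**2 = (1/(1319 + (9/15 - 15/(-18))) + 1023)**2 = (1/(1319 + (9*(1/15) - 15*(-1/18))) + 1023)**2 = (1/(1319 + (3/5 + 5/6)) + 1023)**2 = (1/(1319 + 43/30) + 1023)**2 = (1/(39613/30) + 1023)**2 = (30/39613 + 1023)**2 = (40524129/39613)**2 = 1642205031208641/1569189769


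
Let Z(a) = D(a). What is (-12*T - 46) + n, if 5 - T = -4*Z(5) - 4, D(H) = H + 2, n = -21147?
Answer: -21637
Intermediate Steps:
D(H) = 2 + H
Z(a) = 2 + a
T = 37 (T = 5 - (-4*(2 + 5) - 4) = 5 - (-4*7 - 4) = 5 - (-28 - 4) = 5 - 1*(-32) = 5 + 32 = 37)
(-12*T - 46) + n = (-12*37 - 46) - 21147 = (-444 - 46) - 21147 = -490 - 21147 = -21637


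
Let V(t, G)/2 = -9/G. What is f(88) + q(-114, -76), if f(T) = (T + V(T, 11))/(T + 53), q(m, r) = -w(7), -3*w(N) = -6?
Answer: -2152/1551 ≈ -1.3875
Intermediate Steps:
w(N) = 2 (w(N) = -⅓*(-6) = 2)
V(t, G) = -18/G (V(t, G) = 2*(-9/G) = -18/G)
q(m, r) = -2 (q(m, r) = -1*2 = -2)
f(T) = (-18/11 + T)/(53 + T) (f(T) = (T - 18/11)/(T + 53) = (T - 18*1/11)/(53 + T) = (T - 18/11)/(53 + T) = (-18/11 + T)/(53 + T))
f(88) + q(-114, -76) = (-18/11 + 88)/(53 + 88) - 2 = (950/11)/141 - 2 = (1/141)*(950/11) - 2 = 950/1551 - 2 = -2152/1551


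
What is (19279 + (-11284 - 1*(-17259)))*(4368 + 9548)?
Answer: 351434664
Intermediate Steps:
(19279 + (-11284 - 1*(-17259)))*(4368 + 9548) = (19279 + (-11284 + 17259))*13916 = (19279 + 5975)*13916 = 25254*13916 = 351434664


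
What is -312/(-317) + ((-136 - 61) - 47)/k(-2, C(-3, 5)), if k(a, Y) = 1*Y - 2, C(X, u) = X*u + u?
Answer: 20273/951 ≈ 21.318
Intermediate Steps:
C(X, u) = u + X*u
k(a, Y) = -2 + Y (k(a, Y) = Y - 2 = -2 + Y)
-312/(-317) + ((-136 - 61) - 47)/k(-2, C(-3, 5)) = -312/(-317) + ((-136 - 61) - 47)/(-2 + 5*(1 - 3)) = -312*(-1/317) + (-197 - 47)/(-2 + 5*(-2)) = 312/317 - 244/(-2 - 10) = 312/317 - 244/(-12) = 312/317 - 244*(-1/12) = 312/317 + 61/3 = 20273/951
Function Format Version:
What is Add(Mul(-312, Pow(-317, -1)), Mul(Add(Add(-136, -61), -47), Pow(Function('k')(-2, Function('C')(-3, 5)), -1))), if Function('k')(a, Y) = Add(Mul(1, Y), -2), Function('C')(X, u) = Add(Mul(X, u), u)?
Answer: Rational(20273, 951) ≈ 21.318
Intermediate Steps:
Function('C')(X, u) = Add(u, Mul(X, u))
Function('k')(a, Y) = Add(-2, Y) (Function('k')(a, Y) = Add(Y, -2) = Add(-2, Y))
Add(Mul(-312, Pow(-317, -1)), Mul(Add(Add(-136, -61), -47), Pow(Function('k')(-2, Function('C')(-3, 5)), -1))) = Add(Mul(-312, Pow(-317, -1)), Mul(Add(Add(-136, -61), -47), Pow(Add(-2, Mul(5, Add(1, -3))), -1))) = Add(Mul(-312, Rational(-1, 317)), Mul(Add(-197, -47), Pow(Add(-2, Mul(5, -2)), -1))) = Add(Rational(312, 317), Mul(-244, Pow(Add(-2, -10), -1))) = Add(Rational(312, 317), Mul(-244, Pow(-12, -1))) = Add(Rational(312, 317), Mul(-244, Rational(-1, 12))) = Add(Rational(312, 317), Rational(61, 3)) = Rational(20273, 951)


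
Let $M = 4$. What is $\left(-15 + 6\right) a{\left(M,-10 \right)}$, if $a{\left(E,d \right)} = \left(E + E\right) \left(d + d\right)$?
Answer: $1440$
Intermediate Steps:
$a{\left(E,d \right)} = 4 E d$ ($a{\left(E,d \right)} = 2 E 2 d = 4 E d$)
$\left(-15 + 6\right) a{\left(M,-10 \right)} = \left(-15 + 6\right) 4 \cdot 4 \left(-10\right) = \left(-9\right) \left(-160\right) = 1440$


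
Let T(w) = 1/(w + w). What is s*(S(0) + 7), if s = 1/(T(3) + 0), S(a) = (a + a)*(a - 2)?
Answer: 42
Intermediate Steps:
T(w) = 1/(2*w)
S(a) = 2*a*(-2 + a) (S(a) = (2*a)*(-2 + a) = 2*a*(-2 + a))
s = 6 (s = 1/((1/2)/3 + 0) = 1/((1/2)*(1/3) + 0) = 1/(1/6 + 0) = 1/(1/6) = 6)
s*(S(0) + 7) = 6*(2*0*(-2 + 0) + 7) = 6*(2*0*(-2) + 7) = 6*(0 + 7) = 6*7 = 42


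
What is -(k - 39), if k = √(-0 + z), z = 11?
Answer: 39 - √11 ≈ 35.683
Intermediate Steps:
k = √11 (k = √(-0 + 11) = √(-1*0 + 11) = √(0 + 11) = √11 ≈ 3.3166)
-(k - 39) = -(√11 - 39) = -(-39 + √11) = 39 - √11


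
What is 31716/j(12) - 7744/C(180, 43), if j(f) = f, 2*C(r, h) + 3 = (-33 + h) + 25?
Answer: 2159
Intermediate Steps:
C(r, h) = -11/2 + h/2 (C(r, h) = -3/2 + ((-33 + h) + 25)/2 = -3/2 + (-8 + h)/2 = -3/2 + (-4 + h/2) = -11/2 + h/2)
31716/j(12) - 7744/C(180, 43) = 31716/12 - 7744/(-11/2 + (½)*43) = 31716*(1/12) - 7744/(-11/2 + 43/2) = 2643 - 7744/16 = 2643 - 7744*1/16 = 2643 - 484 = 2159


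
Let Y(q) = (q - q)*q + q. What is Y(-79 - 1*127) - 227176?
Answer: -227382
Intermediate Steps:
Y(q) = q (Y(q) = 0*q + q = 0 + q = q)
Y(-79 - 1*127) - 227176 = (-79 - 1*127) - 227176 = (-79 - 127) - 227176 = -206 - 227176 = -227382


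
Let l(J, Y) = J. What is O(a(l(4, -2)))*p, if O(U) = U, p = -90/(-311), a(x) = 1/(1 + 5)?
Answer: 15/311 ≈ 0.048231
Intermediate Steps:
a(x) = ⅙ (a(x) = 1/6 = ⅙)
p = 90/311 (p = -90*(-1/311) = 90/311 ≈ 0.28939)
O(a(l(4, -2)))*p = (⅙)*(90/311) = 15/311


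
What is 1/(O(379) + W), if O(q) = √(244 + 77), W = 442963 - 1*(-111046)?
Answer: 554009/306925971760 - √321/306925971760 ≈ 1.8050e-6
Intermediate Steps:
W = 554009 (W = 442963 + 111046 = 554009)
O(q) = √321
1/(O(379) + W) = 1/(√321 + 554009) = 1/(554009 + √321)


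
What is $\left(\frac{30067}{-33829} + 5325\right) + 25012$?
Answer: $\frac{1026240306}{33829} \approx 30336.0$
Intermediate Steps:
$\left(\frac{30067}{-33829} + 5325\right) + 25012 = \left(30067 \left(- \frac{1}{33829}\right) + 5325\right) + 25012 = \left(- \frac{30067}{33829} + 5325\right) + 25012 = \frac{180109358}{33829} + 25012 = \frac{1026240306}{33829}$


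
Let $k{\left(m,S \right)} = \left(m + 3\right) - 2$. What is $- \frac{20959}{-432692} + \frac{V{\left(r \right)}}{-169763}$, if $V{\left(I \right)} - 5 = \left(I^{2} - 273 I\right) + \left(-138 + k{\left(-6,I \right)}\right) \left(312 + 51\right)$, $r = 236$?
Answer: $\frac{29794774829}{73455091996} \approx 0.40562$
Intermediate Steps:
$k{\left(m,S \right)} = 1 + m$ ($k{\left(m,S \right)} = \left(3 + m\right) - 2 = 1 + m$)
$V{\left(I \right)} = -51904 + I^{2} - 273 I$ ($V{\left(I \right)} = 5 + \left(\left(I^{2} - 273 I\right) + \left(-138 + \left(1 - 6\right)\right) \left(312 + 51\right)\right) = 5 + \left(\left(I^{2} - 273 I\right) + \left(-138 - 5\right) 363\right) = 5 - \left(51909 - I^{2} + 273 I\right) = -51904 + I^{2} - 273 I$)
$- \frac{20959}{-432692} + \frac{V{\left(r \right)}}{-169763} = - \frac{20959}{-432692} + \frac{-51904 + 236^{2} - 64428}{-169763} = \left(-20959\right) \left(- \frac{1}{432692}\right) + \left(-51904 + 55696 - 64428\right) \left(- \frac{1}{169763}\right) = \frac{20959}{432692} - - \frac{60636}{169763} = \frac{20959}{432692} + \frac{60636}{169763} = \frac{29794774829}{73455091996}$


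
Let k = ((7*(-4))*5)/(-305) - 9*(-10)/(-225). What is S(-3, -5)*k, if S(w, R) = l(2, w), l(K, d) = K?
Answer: 36/305 ≈ 0.11803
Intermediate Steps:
S(w, R) = 2
k = 18/305 (k = -28*5*(-1/305) + 90*(-1/225) = -140*(-1/305) - ⅖ = 28/61 - ⅖ = 18/305 ≈ 0.059016)
S(-3, -5)*k = 2*(18/305) = 36/305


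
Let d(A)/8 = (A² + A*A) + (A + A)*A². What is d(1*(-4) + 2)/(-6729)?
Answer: 64/6729 ≈ 0.0095111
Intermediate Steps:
d(A) = 16*A² + 16*A³ (d(A) = 8*((A² + A*A) + (A + A)*A²) = 8*((A² + A²) + (2*A)*A²) = 8*(2*A² + 2*A³) = 16*A² + 16*A³)
d(1*(-4) + 2)/(-6729) = (16*(1*(-4) + 2)²*(1 + (1*(-4) + 2)))/(-6729) = (16*(-4 + 2)²*(1 + (-4 + 2)))*(-1/6729) = (16*(-2)²*(1 - 2))*(-1/6729) = (16*4*(-1))*(-1/6729) = -64*(-1/6729) = 64/6729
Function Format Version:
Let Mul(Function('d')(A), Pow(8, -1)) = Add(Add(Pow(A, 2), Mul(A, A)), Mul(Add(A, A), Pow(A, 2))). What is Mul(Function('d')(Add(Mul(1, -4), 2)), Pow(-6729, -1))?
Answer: Rational(64, 6729) ≈ 0.0095111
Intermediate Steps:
Function('d')(A) = Add(Mul(16, Pow(A, 2)), Mul(16, Pow(A, 3))) (Function('d')(A) = Mul(8, Add(Add(Pow(A, 2), Mul(A, A)), Mul(Add(A, A), Pow(A, 2)))) = Mul(8, Add(Add(Pow(A, 2), Pow(A, 2)), Mul(Mul(2, A), Pow(A, 2)))) = Mul(8, Add(Mul(2, Pow(A, 2)), Mul(2, Pow(A, 3)))) = Add(Mul(16, Pow(A, 2)), Mul(16, Pow(A, 3))))
Mul(Function('d')(Add(Mul(1, -4), 2)), Pow(-6729, -1)) = Mul(Mul(16, Pow(Add(Mul(1, -4), 2), 2), Add(1, Add(Mul(1, -4), 2))), Pow(-6729, -1)) = Mul(Mul(16, Pow(Add(-4, 2), 2), Add(1, Add(-4, 2))), Rational(-1, 6729)) = Mul(Mul(16, Pow(-2, 2), Add(1, -2)), Rational(-1, 6729)) = Mul(Mul(16, 4, -1), Rational(-1, 6729)) = Mul(-64, Rational(-1, 6729)) = Rational(64, 6729)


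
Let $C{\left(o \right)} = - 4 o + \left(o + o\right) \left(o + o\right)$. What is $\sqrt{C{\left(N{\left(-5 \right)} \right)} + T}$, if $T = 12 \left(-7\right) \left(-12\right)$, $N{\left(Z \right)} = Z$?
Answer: $2 \sqrt{282} \approx 33.586$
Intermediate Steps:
$C{\left(o \right)} = - 4 o + 4 o^{2}$ ($C{\left(o \right)} = - 4 o + 2 o 2 o = - 4 o + 4 o^{2}$)
$T = 1008$ ($T = \left(-84\right) \left(-12\right) = 1008$)
$\sqrt{C{\left(N{\left(-5 \right)} \right)} + T} = \sqrt{4 \left(-5\right) \left(-1 - 5\right) + 1008} = \sqrt{4 \left(-5\right) \left(-6\right) + 1008} = \sqrt{120 + 1008} = \sqrt{1128} = 2 \sqrt{282}$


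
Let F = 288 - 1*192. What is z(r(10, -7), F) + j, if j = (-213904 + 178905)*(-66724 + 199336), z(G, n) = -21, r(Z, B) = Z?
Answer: -4641287409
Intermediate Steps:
F = 96 (F = 288 - 192 = 96)
j = -4641287388 (j = -34999*132612 = -4641287388)
z(r(10, -7), F) + j = -21 - 4641287388 = -4641287409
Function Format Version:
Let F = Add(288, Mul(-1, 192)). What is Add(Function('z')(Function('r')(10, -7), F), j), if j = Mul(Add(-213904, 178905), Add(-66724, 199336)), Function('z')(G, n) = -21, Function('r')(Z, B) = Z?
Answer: -4641287409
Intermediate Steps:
F = 96 (F = Add(288, -192) = 96)
j = -4641287388 (j = Mul(-34999, 132612) = -4641287388)
Add(Function('z')(Function('r')(10, -7), F), j) = Add(-21, -4641287388) = -4641287409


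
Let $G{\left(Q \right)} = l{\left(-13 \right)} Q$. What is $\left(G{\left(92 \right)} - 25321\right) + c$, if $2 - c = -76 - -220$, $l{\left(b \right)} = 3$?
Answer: $-25187$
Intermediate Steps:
$c = -142$ ($c = 2 - \left(-76 - -220\right) = 2 - \left(-76 + 220\right) = 2 - 144 = -142$)
$G{\left(Q \right)} = 3 Q$
$\left(G{\left(92 \right)} - 25321\right) + c = \left(3 \cdot 92 - 25321\right) - 142 = \left(276 - 25321\right) - 142 = -25045 - 142 = -25187$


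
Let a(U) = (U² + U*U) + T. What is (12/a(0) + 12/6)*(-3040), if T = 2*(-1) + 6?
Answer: -15200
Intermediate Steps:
T = 4 (T = -2 + 6 = 4)
a(U) = 4 + 2*U² (a(U) = (U² + U*U) + 4 = (U² + U²) + 4 = 2*U² + 4 = 4 + 2*U²)
(12/a(0) + 12/6)*(-3040) = (12/(4 + 2*0²) + 12/6)*(-3040) = (12/(4 + 2*0) + 12*(⅙))*(-3040) = (12/(4 + 0) + 2)*(-3040) = (12/4 + 2)*(-3040) = (12*(¼) + 2)*(-3040) = (3 + 2)*(-3040) = 5*(-3040) = -15200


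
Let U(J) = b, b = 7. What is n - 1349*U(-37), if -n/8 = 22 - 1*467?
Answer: -5883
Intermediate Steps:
U(J) = 7
n = 3560 (n = -8*(22 - 1*467) = -8*(22 - 467) = -8*(-445) = 3560)
n - 1349*U(-37) = 3560 - 1349*7 = 3560 - 9443 = -5883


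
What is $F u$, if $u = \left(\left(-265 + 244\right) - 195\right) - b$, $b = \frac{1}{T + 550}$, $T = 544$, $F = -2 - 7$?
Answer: $\frac{2126745}{1094} \approx 1944.0$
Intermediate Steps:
$F = -9$ ($F = -2 - 7 = -9$)
$b = \frac{1}{1094}$ ($b = \frac{1}{544 + 550} = \frac{1}{1094} \approx 0.00091408$)
$u = - \frac{236305}{1094}$ ($u = \left(\left(-265 + 244\right) - 195\right) - \frac{1}{1094} = \left(-21 - 195\right) - \frac{1}{1094} = -216 - \frac{1}{1094} = - \frac{236305}{1094} \approx -216.0$)
$F u = \left(-9\right) \left(- \frac{236305}{1094}\right) = \frac{2126745}{1094}$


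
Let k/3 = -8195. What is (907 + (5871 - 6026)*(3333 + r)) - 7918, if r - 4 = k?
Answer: 3286429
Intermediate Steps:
k = -24585 (k = 3*(-8195) = -24585)
r = -24581 (r = 4 - 24585 = -24581)
(907 + (5871 - 6026)*(3333 + r)) - 7918 = (907 + (5871 - 6026)*(3333 - 24581)) - 7918 = (907 - 155*(-21248)) - 7918 = (907 + 3293440) - 7918 = 3294347 - 7918 = 3286429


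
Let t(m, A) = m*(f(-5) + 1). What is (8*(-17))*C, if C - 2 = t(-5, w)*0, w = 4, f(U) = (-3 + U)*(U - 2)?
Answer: -272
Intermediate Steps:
f(U) = (-3 + U)*(-2 + U)
t(m, A) = 57*m (t(m, A) = m*((6 + (-5)² - 5*(-5)) + 1) = m*((6 + 25 + 25) + 1) = m*(56 + 1) = m*57 = 57*m)
C = 2 (C = 2 + (57*(-5))*0 = 2 - 285*0 = 2 + 0 = 2)
(8*(-17))*C = (8*(-17))*2 = -136*2 = -272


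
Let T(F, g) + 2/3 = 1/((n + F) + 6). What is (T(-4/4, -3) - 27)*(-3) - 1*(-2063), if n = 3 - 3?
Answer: 10727/5 ≈ 2145.4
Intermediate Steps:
n = 0
T(F, g) = -⅔ + 1/(6 + F) (T(F, g) = -⅔ + 1/((0 + F) + 6) = -⅔ + 1/(F + 6) = -⅔ + 1/(6 + F))
(T(-4/4, -3) - 27)*(-3) - 1*(-2063) = ((-9 - (-8)/4)/(3*(6 - 4/4)) - 27)*(-3) - 1*(-2063) = ((-9 - (-8)/4)/(3*(6 - 4*¼)) - 27)*(-3) + 2063 = ((-9 - 2*(-1))/(3*(6 - 1)) - 27)*(-3) + 2063 = ((⅓)*(-9 + 2)/5 - 27)*(-3) + 2063 = ((⅓)*(⅕)*(-7) - 27)*(-3) + 2063 = (-7/15 - 27)*(-3) + 2063 = -412/15*(-3) + 2063 = 412/5 + 2063 = 10727/5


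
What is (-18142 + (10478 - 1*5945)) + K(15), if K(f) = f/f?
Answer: -13608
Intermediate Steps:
K(f) = 1
(-18142 + (10478 - 1*5945)) + K(15) = (-18142 + (10478 - 1*5945)) + 1 = (-18142 + (10478 - 5945)) + 1 = (-18142 + 4533) + 1 = -13609 + 1 = -13608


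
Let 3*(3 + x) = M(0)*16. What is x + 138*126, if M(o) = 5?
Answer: 52235/3 ≈ 17412.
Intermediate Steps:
x = 71/3 (x = -3 + (5*16)/3 = -3 + (⅓)*80 = -3 + 80/3 = 71/3 ≈ 23.667)
x + 138*126 = 71/3 + 138*126 = 71/3 + 17388 = 52235/3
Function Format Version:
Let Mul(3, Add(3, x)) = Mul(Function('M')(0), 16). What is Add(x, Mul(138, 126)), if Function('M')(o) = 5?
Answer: Rational(52235, 3) ≈ 17412.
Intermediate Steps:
x = Rational(71, 3) (x = Add(-3, Mul(Rational(1, 3), Mul(5, 16))) = Add(-3, Mul(Rational(1, 3), 80)) = Add(-3, Rational(80, 3)) = Rational(71, 3) ≈ 23.667)
Add(x, Mul(138, 126)) = Add(Rational(71, 3), Mul(138, 126)) = Add(Rational(71, 3), 17388) = Rational(52235, 3)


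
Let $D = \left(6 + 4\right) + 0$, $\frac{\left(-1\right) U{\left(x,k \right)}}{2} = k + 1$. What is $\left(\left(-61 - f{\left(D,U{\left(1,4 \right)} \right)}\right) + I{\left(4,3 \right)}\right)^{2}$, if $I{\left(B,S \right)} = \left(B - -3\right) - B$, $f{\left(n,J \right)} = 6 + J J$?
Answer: $26896$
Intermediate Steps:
$U{\left(x,k \right)} = -2 - 2 k$ ($U{\left(x,k \right)} = - 2 \left(k + 1\right) = - 2 \left(1 + k\right) = -2 - 2 k$)
$D = 10$ ($D = 10 + 0 = 10$)
$f{\left(n,J \right)} = 6 + J^{2}$
$I{\left(B,S \right)} = 3$ ($I{\left(B,S \right)} = \left(B + 3\right) - B = \left(3 + B\right) - B = 3$)
$\left(\left(-61 - f{\left(D,U{\left(1,4 \right)} \right)}\right) + I{\left(4,3 \right)}\right)^{2} = \left(\left(-61 - \left(6 + \left(-2 - 8\right)^{2}\right)\right) + 3\right)^{2} = \left(\left(-61 - \left(6 + \left(-10\right)^{2}\right)\right) + 3\right)^{2} = \left(\left(-61 - \left(6 + 100\right)\right) + 3\right)^{2} = \left(\left(-61 - 106\right) + 3\right)^{2} = \left(-167 + 3\right)^{2} = \left(-164\right)^{2} = 26896$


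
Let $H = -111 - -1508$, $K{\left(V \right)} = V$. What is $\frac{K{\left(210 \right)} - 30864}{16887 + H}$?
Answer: $- \frac{15327}{9142} \approx -1.6765$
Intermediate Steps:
$H = 1397$ ($H = -111 + 1508 = 1397$)
$\frac{K{\left(210 \right)} - 30864}{16887 + H} = \frac{210 - 30864}{16887 + 1397} = - \frac{30654}{18284} = \left(-30654\right) \frac{1}{18284} = - \frac{15327}{9142}$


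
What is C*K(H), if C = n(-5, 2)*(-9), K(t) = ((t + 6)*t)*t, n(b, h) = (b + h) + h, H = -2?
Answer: 144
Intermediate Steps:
n(b, h) = b + 2*h
K(t) = t²*(6 + t) (K(t) = ((6 + t)*t)*t = (t*(6 + t))*t = t²*(6 + t))
C = 9 (C = (-5 + 2*2)*(-9) = (-5 + 4)*(-9) = -1*(-9) = 9)
C*K(H) = 9*((-2)²*(6 - 2)) = 9*(4*4) = 9*16 = 144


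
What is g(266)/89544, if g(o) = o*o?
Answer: 2527/3198 ≈ 0.79018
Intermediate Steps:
g(o) = o²
g(266)/89544 = 266²/89544 = 70756*(1/89544) = 2527/3198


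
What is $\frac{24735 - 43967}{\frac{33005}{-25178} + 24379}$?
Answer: $- \frac{484223296}{613781457} \approx -0.78892$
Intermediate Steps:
$\frac{24735 - 43967}{\frac{33005}{-25178} + 24379} = - \frac{19232}{33005 \left(- \frac{1}{25178}\right) + 24379} = - \frac{19232}{- \frac{33005}{25178} + 24379} = - \frac{19232}{\frac{613781457}{25178}} = \left(-19232\right) \frac{25178}{613781457} = - \frac{484223296}{613781457}$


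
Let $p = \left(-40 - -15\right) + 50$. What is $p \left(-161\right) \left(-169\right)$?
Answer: $680225$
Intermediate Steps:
$p = 25$ ($p = \left(-40 + \left(-6 + 21\right)\right) + 50 = \left(-40 + 15\right) + 50 = -25 + 50 = 25$)
$p \left(-161\right) \left(-169\right) = 25 \left(-161\right) \left(-169\right) = \left(-4025\right) \left(-169\right) = 680225$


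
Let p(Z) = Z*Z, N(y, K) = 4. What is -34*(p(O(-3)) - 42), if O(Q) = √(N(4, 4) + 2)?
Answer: 1224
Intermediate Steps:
O(Q) = √6 (O(Q) = √(4 + 2) = √6)
p(Z) = Z²
-34*(p(O(-3)) - 42) = -34*((√6)² - 42) = -34*(6 - 42) = -34*(-36) = 1224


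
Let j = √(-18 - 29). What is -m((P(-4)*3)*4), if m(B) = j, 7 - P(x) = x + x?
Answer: -I*√47 ≈ -6.8557*I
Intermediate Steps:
P(x) = 7 - 2*x (P(x) = 7 - (x + x) = 7 - 2*x)
j = I*√47 (j = √(-47) = I*√47 ≈ 6.8557*I)
m(B) = I*√47
-m((P(-4)*3)*4) = -I*√47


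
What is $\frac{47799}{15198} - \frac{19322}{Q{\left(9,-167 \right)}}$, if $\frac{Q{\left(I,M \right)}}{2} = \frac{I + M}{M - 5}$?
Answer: $- \frac{4207807129}{400214} \approx -10514.0$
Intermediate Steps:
$Q{\left(I,M \right)} = \frac{2 \left(I + M\right)}{-5 + M}$ ($Q{\left(I,M \right)} = 2 \frac{I + M}{M - 5} = 2 \frac{I + M}{-5 + M} = \frac{2 \left(I + M\right)}{-5 + M}$)
$\frac{47799}{15198} - \frac{19322}{Q{\left(9,-167 \right)}} = \frac{47799}{15198} - \frac{19322}{2 \frac{1}{-5 - 167} \left(9 - 167\right)} = 47799 \cdot \frac{1}{15198} - \frac{19322}{2 \frac{1}{-172} \left(-158\right)} = \frac{15933}{5066} - \frac{19322}{2 \left(- \frac{1}{172}\right) \left(-158\right)} = \frac{15933}{5066} - \frac{19322}{\frac{79}{43}} = \frac{15933}{5066} - \frac{830846}{79} = - \frac{4207807129}{400214}$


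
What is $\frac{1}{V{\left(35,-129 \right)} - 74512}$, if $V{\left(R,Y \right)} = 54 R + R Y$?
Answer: $- \frac{1}{77137} \approx -1.2964 \cdot 10^{-5}$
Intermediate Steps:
$\frac{1}{V{\left(35,-129 \right)} - 74512} = \frac{1}{35 \left(54 - 129\right) - 74512} = \frac{1}{35 \left(-75\right) - 74512} = \frac{1}{-2625 - 74512} = \frac{1}{-77137} = - \frac{1}{77137}$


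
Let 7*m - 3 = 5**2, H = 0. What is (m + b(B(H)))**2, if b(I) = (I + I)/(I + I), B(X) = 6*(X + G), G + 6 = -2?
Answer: 25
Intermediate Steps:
G = -8 (G = -6 - 2 = -8)
B(X) = -48 + 6*X (B(X) = 6*(X - 8) = 6*(-8 + X) = -48 + 6*X)
m = 4 (m = 3/7 + (1/7)*5**2 = 3/7 + (1/7)*25 = 3/7 + 25/7 = 4)
b(I) = 1 (b(I) = (2*I)/((2*I)) = (2*I)*(1/(2*I)) = 1)
(m + b(B(H)))**2 = (4 + 1)**2 = 5**2 = 25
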